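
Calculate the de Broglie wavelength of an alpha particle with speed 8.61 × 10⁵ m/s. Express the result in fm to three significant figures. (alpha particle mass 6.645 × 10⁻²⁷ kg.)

p = mv = 6.645 × 10⁻²⁷ × 8.61 × 10⁵ = 5.721 × 10⁻²¹ kg·m/s.
λ = h/p = 6.626 × 10⁻³⁴ / 5.721 × 10⁻²¹ = 1.16 × 10⁻¹³ m = 116 fm.

λ = 116 fm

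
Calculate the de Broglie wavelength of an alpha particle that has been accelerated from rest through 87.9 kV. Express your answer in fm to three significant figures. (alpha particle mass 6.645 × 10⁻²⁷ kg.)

λ = 34.2 fm

KE = 2eV = 2 × 1.602 × 10⁻¹⁹ × 8.790 × 10⁴ = 2.816 × 10⁻¹⁴ J.
p = √(2mKE) = √(2 × 6.645 × 10⁻²⁷ × 2.816 × 10⁻¹⁴) = 1.935 × 10⁻²⁰ kg·m/s.
λ = h/p = 6.626 × 10⁻³⁴ / 1.935 × 10⁻²⁰ = 3.42 × 10⁻¹⁴ m = 34.2 fm.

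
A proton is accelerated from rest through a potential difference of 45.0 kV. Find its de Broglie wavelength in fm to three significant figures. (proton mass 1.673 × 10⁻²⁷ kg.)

KE = eV = 1.602 × 10⁻¹⁹ × 4.500 × 10⁴ = 7.209 × 10⁻¹⁵ J.
p = √(2mKE) = √(2 × 1.673 × 10⁻²⁷ × 7.209 × 10⁻¹⁵) = 4.911 × 10⁻²¹ kg·m/s.
λ = h/p = 6.626 × 10⁻³⁴ / 4.911 × 10⁻²¹ = 1.35 × 10⁻¹³ m = 135 fm.

λ = 135 fm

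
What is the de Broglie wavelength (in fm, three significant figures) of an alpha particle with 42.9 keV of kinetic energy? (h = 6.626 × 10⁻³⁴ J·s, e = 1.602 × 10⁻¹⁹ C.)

KE = 42.9 keV = 6.873 × 10⁻¹⁵ J.
p = √(2mKE) = √(2 × 6.645 × 10⁻²⁷ × 6.873 × 10⁻¹⁵) = 9.557 × 10⁻²¹ kg·m/s.
λ = h/p = 6.626 × 10⁻³⁴ / 9.557 × 10⁻²¹ = 6.93 × 10⁻¹⁴ m = 69.3 fm.

λ = 69.3 fm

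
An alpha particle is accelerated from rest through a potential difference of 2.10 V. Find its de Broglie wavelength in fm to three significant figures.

λ = 7010 fm

KE = 2eV = 2 × 1.602 × 10⁻¹⁹ × 2.100 = 6.728 × 10⁻¹⁹ J.
p = √(2mKE) = √(2 × 6.645 × 10⁻²⁷ × 6.728 × 10⁻¹⁹) = 9.456 × 10⁻²³ kg·m/s.
λ = h/p = 6.626 × 10⁻³⁴ / 9.456 × 10⁻²³ = 7.01 × 10⁻¹² m = 7010 fm.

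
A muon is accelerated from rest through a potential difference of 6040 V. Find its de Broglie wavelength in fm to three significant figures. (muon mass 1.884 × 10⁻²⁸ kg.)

KE = eV = 1.602 × 10⁻¹⁹ × 6040 = 9.676 × 10⁻¹⁶ J.
p = √(2mKE) = √(2 × 1.884 × 10⁻²⁸ × 9.676 × 10⁻¹⁶) = 6.038 × 10⁻²² kg·m/s.
λ = h/p = 6.626 × 10⁻³⁴ / 6.038 × 10⁻²² = 1.10 × 10⁻¹² m = 1100 fm.

λ = 1100 fm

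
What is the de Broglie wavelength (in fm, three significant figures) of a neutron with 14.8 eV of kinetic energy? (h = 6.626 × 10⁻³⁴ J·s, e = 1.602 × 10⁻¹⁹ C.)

λ = 7430 fm

KE = 14.8 eV = 2.371 × 10⁻¹⁸ J.
p = √(2mKE) = √(2 × 1.675 × 10⁻²⁷ × 2.371 × 10⁻¹⁸) = 8.912 × 10⁻²³ kg·m/s.
λ = h/p = 6.626 × 10⁻³⁴ / 8.912 × 10⁻²³ = 7.43 × 10⁻¹² m = 7430 fm.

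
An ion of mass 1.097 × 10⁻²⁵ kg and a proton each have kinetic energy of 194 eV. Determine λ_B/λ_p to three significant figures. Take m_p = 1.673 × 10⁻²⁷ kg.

At fixed KE, p = √(2mKE) so λ = h/p ∝ 1/√m.
λ_B/λ_p = √(m_p/m_B) = √(1.673 × 10⁻²⁷/1.097 × 10⁻²⁵) = √(0.01525) = 0.123.

λ_B/λ_p = 0.123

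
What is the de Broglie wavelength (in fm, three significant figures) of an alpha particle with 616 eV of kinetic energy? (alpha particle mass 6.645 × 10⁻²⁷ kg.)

λ = 579 fm

KE = 616 eV = 9.868 × 10⁻¹⁷ J.
p = √(2mKE) = √(2 × 6.645 × 10⁻²⁷ × 9.868 × 10⁻¹⁷) = 1.145 × 10⁻²¹ kg·m/s.
λ = h/p = 6.626 × 10⁻³⁴ / 1.145 × 10⁻²¹ = 5.79 × 10⁻¹³ m = 579 fm.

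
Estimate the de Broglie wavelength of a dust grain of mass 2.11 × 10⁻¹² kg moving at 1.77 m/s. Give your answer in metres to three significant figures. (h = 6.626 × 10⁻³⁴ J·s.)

p = mv = 2.11 × 10⁻¹² × 1.77 = 3.735 × 10⁻¹² kg·m/s.
λ = h/p = 6.626 × 10⁻³⁴ / 3.735 × 10⁻¹² = 1.77 × 10⁻²² m.

λ = 1.77 × 10⁻²² m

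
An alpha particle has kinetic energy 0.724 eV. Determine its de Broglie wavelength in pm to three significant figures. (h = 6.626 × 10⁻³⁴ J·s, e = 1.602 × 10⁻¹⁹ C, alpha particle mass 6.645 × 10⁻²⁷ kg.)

λ = 16.9 pm

KE = 0.724 eV = 1.160 × 10⁻¹⁹ J.
p = √(2mKE) = √(2 × 6.645 × 10⁻²⁷ × 1.160 × 10⁻¹⁹) = 3.926 × 10⁻²³ kg·m/s.
λ = h/p = 6.626 × 10⁻³⁴ / 3.926 × 10⁻²³ = 1.69 × 10⁻¹¹ m = 16.9 pm.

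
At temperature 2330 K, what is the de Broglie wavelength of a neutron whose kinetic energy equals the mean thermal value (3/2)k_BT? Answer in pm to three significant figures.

λ = 52.1 pm

KE = (3/2)k_BT = 1.5 × 1.381 × 10⁻²³ × 2330 = 4.827 × 10⁻²⁰ J.
p = √(2mKE) = √(2 × 1.675 × 10⁻²⁷ × 4.827 × 10⁻²⁰) = 1.272 × 10⁻²³ kg·m/s.
λ = h/p = 5.21 × 10⁻¹¹ m = 52.1 pm.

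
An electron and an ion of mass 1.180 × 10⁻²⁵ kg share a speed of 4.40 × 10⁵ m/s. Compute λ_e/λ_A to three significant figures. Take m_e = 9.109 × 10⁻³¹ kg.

λ_e/λ_A = 1.30 × 10⁵

At fixed v, p = mv so λ = h/(mv) ∝ 1/m.
λ_e/λ_A = m_A/m_e = 1.180 × 10⁻²⁵/9.109 × 10⁻³¹ = 1.30 × 10⁵.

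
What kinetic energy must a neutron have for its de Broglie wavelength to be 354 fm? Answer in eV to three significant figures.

KE = 6530 eV

p = h/λ = 6.626 × 10⁻³⁴ / 3.540 × 10⁻¹³ = 1.872 × 10⁻²¹ kg·m/s.
KE = p²/(2m) = (1.872 × 10⁻²¹)² / (2 × 1.675 × 10⁻²⁷) = 1.046 × 10⁻¹⁵ J = 6530 eV.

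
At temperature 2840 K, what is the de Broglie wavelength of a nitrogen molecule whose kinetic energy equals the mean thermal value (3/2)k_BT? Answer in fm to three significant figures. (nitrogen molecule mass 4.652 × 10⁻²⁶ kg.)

λ = 8960 fm

KE = (3/2)k_BT = 1.5 × 1.381 × 10⁻²³ × 2840 = 5.883 × 10⁻²⁰ J.
p = √(2mKE) = √(2 × 4.652 × 10⁻²⁶ × 5.883 × 10⁻²⁰) = 7.398 × 10⁻²³ kg·m/s.
λ = h/p = 8.96 × 10⁻¹² m = 8960 fm.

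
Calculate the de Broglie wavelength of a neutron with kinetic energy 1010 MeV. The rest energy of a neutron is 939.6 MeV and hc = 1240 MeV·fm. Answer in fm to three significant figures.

λ = 0.726 fm

Total energy E = KE + m₀c² = 1010 + 939.6 = 1949.6 MeV.
(pc)² = E² − (m₀c²)² = (1949.6)² − (939.6)² = 2.918 × 10⁶ MeV², so pc = 1708 MeV.
λ = hc/(pc) = 1240 MeV·fm / 1708 MeV = 0.726 fm.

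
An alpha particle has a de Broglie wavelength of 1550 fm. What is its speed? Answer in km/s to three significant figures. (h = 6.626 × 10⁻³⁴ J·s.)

v = 64.3 km/s

p = h/λ = 6.626 × 10⁻³⁴ / 1.550 × 10⁻¹² = 4.275 × 10⁻²² kg·m/s.
v = p/m = 4.275 × 10⁻²² / 6.645 × 10⁻²⁷ = 6.43 × 10⁴ m/s = 64.3 km/s.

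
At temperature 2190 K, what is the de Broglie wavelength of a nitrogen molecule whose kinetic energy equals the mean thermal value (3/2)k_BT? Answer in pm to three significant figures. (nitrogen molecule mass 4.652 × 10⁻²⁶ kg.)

KE = (3/2)k_BT = 1.5 × 1.381 × 10⁻²³ × 2190 = 4.537 × 10⁻²⁰ J.
p = √(2mKE) = √(2 × 4.652 × 10⁻²⁶ × 4.537 × 10⁻²⁰) = 6.497 × 10⁻²³ kg·m/s.
λ = h/p = 1.02 × 10⁻¹¹ m = 10.2 pm.

λ = 10.2 pm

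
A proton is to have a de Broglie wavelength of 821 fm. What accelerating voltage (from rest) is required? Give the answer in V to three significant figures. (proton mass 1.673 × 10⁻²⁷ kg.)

V = 1220 V

p = h/λ = 6.626 × 10⁻³⁴ / 8.210 × 10⁻¹³ = 8.071 × 10⁻²² kg·m/s.
KE = p²/(2m) = 1.947 × 10⁻¹⁶ J.
V = KE/e = 1.947 × 10⁻¹⁶ / (1.602 × 10⁻¹⁹) = 1220 V.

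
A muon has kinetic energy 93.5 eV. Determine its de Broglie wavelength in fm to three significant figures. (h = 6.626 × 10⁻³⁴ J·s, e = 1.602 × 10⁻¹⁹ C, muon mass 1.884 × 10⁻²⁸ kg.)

λ = 8820 fm

KE = 93.5 eV = 1.498 × 10⁻¹⁷ J.
p = √(2mKE) = √(2 × 1.884 × 10⁻²⁸ × 1.498 × 10⁻¹⁷) = 7.513 × 10⁻²³ kg·m/s.
λ = h/p = 6.626 × 10⁻³⁴ / 7.513 × 10⁻²³ = 8.82 × 10⁻¹² m = 8820 fm.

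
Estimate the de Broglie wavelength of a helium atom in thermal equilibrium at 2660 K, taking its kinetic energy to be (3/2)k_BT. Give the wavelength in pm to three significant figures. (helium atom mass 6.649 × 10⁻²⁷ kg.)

KE = (3/2)k_BT = 1.5 × 1.381 × 10⁻²³ × 2660 = 5.510 × 10⁻²⁰ J.
p = √(2mKE) = √(2 × 6.649 × 10⁻²⁷ × 5.510 × 10⁻²⁰) = 2.707 × 10⁻²³ kg·m/s.
λ = h/p = 2.45 × 10⁻¹¹ m = 24.5 pm.

λ = 24.5 pm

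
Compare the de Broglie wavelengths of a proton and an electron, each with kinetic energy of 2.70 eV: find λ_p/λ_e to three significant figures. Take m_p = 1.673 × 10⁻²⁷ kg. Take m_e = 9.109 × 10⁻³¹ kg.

At fixed KE, p = √(2mKE) so λ = h/p ∝ 1/√m.
λ_p/λ_e = √(m_e/m_p) = √(9.109 × 10⁻³¹/1.673 × 10⁻²⁷) = √(5.445 × 10⁻⁴) = 0.0233.

λ_p/λ_e = 0.0233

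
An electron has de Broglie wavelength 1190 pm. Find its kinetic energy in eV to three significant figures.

p = h/λ = 6.626 × 10⁻³⁴ / 1.190 × 10⁻⁹ = 5.568 × 10⁻²⁵ kg·m/s.
KE = p²/(2m) = (5.568 × 10⁻²⁵)² / (2 × 9.109 × 10⁻³¹) = 1.702 × 10⁻¹⁹ J = 1.06 eV.

KE = 1.06 eV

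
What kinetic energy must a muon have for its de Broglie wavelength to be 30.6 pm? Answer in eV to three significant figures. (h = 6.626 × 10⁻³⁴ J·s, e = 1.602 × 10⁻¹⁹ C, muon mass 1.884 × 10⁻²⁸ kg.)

p = h/λ = 6.626 × 10⁻³⁴ / 3.060 × 10⁻¹¹ = 2.165 × 10⁻²³ kg·m/s.
KE = p²/(2m) = (2.165 × 10⁻²³)² / (2 × 1.884 × 10⁻²⁸) = 1.244 × 10⁻¹⁸ J = 7.77 eV.

KE = 7.77 eV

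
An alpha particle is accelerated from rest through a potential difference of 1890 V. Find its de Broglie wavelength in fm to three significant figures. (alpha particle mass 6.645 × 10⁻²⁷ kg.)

λ = 234 fm

KE = 2eV = 2 × 1.602 × 10⁻¹⁹ × 1890 = 6.056 × 10⁻¹⁶ J.
p = √(2mKE) = √(2 × 6.645 × 10⁻²⁷ × 6.056 × 10⁻¹⁶) = 2.837 × 10⁻²¹ kg·m/s.
λ = h/p = 6.626 × 10⁻³⁴ / 2.837 × 10⁻²¹ = 2.34 × 10⁻¹³ m = 234 fm.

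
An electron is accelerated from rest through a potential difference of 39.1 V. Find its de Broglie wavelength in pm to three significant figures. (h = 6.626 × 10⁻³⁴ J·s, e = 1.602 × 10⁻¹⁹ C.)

λ = 196 pm

KE = eV = 1.602 × 10⁻¹⁹ × 39.10 = 6.264 × 10⁻¹⁸ J.
p = √(2mKE) = √(2 × 9.109 × 10⁻³¹ × 6.264 × 10⁻¹⁸) = 3.378 × 10⁻²⁴ kg·m/s.
λ = h/p = 6.626 × 10⁻³⁴ / 3.378 × 10⁻²⁴ = 1.96 × 10⁻¹⁰ m = 196 pm.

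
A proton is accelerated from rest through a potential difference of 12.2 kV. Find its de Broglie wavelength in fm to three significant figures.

λ = 259 fm

KE = eV = 1.602 × 10⁻¹⁹ × 1.220 × 10⁴ = 1.954 × 10⁻¹⁵ J.
p = √(2mKE) = √(2 × 1.673 × 10⁻²⁷ × 1.954 × 10⁻¹⁵) = 2.557 × 10⁻²¹ kg·m/s.
λ = h/p = 6.626 × 10⁻³⁴ / 2.557 × 10⁻²¹ = 2.59 × 10⁻¹³ m = 259 fm.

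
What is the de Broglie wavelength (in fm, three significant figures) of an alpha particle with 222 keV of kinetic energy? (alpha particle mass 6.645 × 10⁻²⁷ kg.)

KE = 222 keV = 3.556 × 10⁻¹⁴ J.
p = √(2mKE) = √(2 × 6.645 × 10⁻²⁷ × 3.556 × 10⁻¹⁴) = 2.174 × 10⁻²⁰ kg·m/s.
λ = h/p = 6.626 × 10⁻³⁴ / 2.174 × 10⁻²⁰ = 3.05 × 10⁻¹⁴ m = 30.5 fm.

λ = 30.5 fm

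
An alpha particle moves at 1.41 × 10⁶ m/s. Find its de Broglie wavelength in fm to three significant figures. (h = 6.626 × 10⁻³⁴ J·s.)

p = mv = 6.645 × 10⁻²⁷ × 1.41 × 10⁶ = 9.369 × 10⁻²¹ kg·m/s.
λ = h/p = 6.626 × 10⁻³⁴ / 9.369 × 10⁻²¹ = 7.07 × 10⁻¹⁴ m = 70.7 fm.

λ = 70.7 fm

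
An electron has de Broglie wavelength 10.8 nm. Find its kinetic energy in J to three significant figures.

KE = 2.07 × 10⁻²¹ J

p = h/λ = 6.626 × 10⁻³⁴ / 1.080 × 10⁻⁸ = 6.135 × 10⁻²⁶ kg·m/s.
KE = p²/(2m) = (6.135 × 10⁻²⁶)² / (2 × 9.109 × 10⁻³¹) = 2.066 × 10⁻²¹ J = 2.07 × 10⁻²¹ J.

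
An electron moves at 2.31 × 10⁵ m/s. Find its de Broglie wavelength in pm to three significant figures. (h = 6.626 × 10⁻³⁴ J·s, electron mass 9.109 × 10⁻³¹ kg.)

p = mv = 9.109 × 10⁻³¹ × 2.31 × 10⁵ = 2.104 × 10⁻²⁵ kg·m/s.
λ = h/p = 6.626 × 10⁻³⁴ / 2.104 × 10⁻²⁵ = 3.15 × 10⁻⁹ m = 3150 pm.

λ = 3150 pm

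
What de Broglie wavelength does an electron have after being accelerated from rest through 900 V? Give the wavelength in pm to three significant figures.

λ = 40.9 pm

KE = eV = 1.602 × 10⁻¹⁹ × 900.0 = 1.442 × 10⁻¹⁶ J.
p = √(2mKE) = √(2 × 9.109 × 10⁻³¹ × 1.442 × 10⁻¹⁶) = 1.621 × 10⁻²³ kg·m/s.
λ = h/p = 6.626 × 10⁻³⁴ / 1.621 × 10⁻²³ = 4.09 × 10⁻¹¹ m = 40.9 pm.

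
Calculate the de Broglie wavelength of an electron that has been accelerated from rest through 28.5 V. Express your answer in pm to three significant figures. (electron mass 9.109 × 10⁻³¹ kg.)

KE = eV = 1.602 × 10⁻¹⁹ × 28.50 = 4.566 × 10⁻¹⁸ J.
p = √(2mKE) = √(2 × 9.109 × 10⁻³¹ × 4.566 × 10⁻¹⁸) = 2.884 × 10⁻²⁴ kg·m/s.
λ = h/p = 6.626 × 10⁻³⁴ / 2.884 × 10⁻²⁴ = 2.30 × 10⁻¹⁰ m = 230 pm.

λ = 230 pm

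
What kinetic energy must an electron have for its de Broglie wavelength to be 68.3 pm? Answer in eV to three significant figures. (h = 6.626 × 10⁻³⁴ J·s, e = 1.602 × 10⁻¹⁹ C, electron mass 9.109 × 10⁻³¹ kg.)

KE = 322 eV

p = h/λ = 6.626 × 10⁻³⁴ / 6.830 × 10⁻¹¹ = 9.701 × 10⁻²⁴ kg·m/s.
KE = p²/(2m) = (9.701 × 10⁻²⁴)² / (2 × 9.109 × 10⁻³¹) = 5.166 × 10⁻¹⁷ J = 322 eV.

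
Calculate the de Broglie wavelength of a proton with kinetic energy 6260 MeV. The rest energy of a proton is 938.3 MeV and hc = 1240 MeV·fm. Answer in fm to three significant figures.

λ = 0.174 fm

Total energy E = KE + m₀c² = 6260 + 938.3 = 7198.3 MeV.
(pc)² = E² − (m₀c²)² = (7198.3)² − (938.3)² = 5.094 × 10⁷ MeV², so pc = 7137 MeV.
λ = hc/(pc) = 1240 MeV·fm / 7137 MeV = 0.174 fm.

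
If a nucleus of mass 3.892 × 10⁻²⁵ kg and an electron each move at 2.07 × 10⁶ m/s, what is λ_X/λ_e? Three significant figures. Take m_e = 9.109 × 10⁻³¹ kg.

At fixed v, p = mv so λ = h/(mv) ∝ 1/m.
λ_X/λ_e = m_e/m_X = 9.109 × 10⁻³¹/3.892 × 10⁻²⁵ = 2.34 × 10⁻⁶.

λ_X/λ_e = 2.34 × 10⁻⁶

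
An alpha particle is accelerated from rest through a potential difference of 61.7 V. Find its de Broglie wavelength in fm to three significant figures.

KE = 2eV = 2 × 1.602 × 10⁻¹⁹ × 61.70 = 1.977 × 10⁻¹⁷ J.
p = √(2mKE) = √(2 × 6.645 × 10⁻²⁷ × 1.977 × 10⁻¹⁷) = 5.126 × 10⁻²² kg·m/s.
λ = h/p = 6.626 × 10⁻³⁴ / 5.126 × 10⁻²² = 1.29 × 10⁻¹² m = 1290 fm.

λ = 1290 fm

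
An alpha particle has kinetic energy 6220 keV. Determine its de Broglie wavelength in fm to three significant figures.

KE = 6220 keV = 9.964 × 10⁻¹³ J.
p = √(2mKE) = √(2 × 6.645 × 10⁻²⁷ × 9.964 × 10⁻¹³) = 1.151 × 10⁻¹⁹ kg·m/s.
λ = h/p = 6.626 × 10⁻³⁴ / 1.151 × 10⁻¹⁹ = 5.76 × 10⁻¹⁵ m = 5.76 fm.

λ = 5.76 fm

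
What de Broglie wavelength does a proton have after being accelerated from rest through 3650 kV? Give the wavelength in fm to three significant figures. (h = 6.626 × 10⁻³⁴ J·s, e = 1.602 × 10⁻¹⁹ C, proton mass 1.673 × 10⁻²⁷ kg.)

KE = eV = 1.602 × 10⁻¹⁹ × 3.650 × 10⁶ = 5.847 × 10⁻¹³ J.
p = √(2mKE) = √(2 × 1.673 × 10⁻²⁷ × 5.847 × 10⁻¹³) = 4.423 × 10⁻²⁰ kg·m/s.
λ = h/p = 6.626 × 10⁻³⁴ / 4.423 × 10⁻²⁰ = 1.50 × 10⁻¹⁴ m = 15.0 fm.

λ = 15.0 fm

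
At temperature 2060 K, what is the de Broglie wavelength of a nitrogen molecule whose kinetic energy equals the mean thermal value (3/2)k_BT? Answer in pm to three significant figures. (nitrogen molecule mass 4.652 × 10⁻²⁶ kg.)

λ = 10.5 pm

KE = (3/2)k_BT = 1.5 × 1.381 × 10⁻²³ × 2060 = 4.267 × 10⁻²⁰ J.
p = √(2mKE) = √(2 × 4.652 × 10⁻²⁶ × 4.267 × 10⁻²⁰) = 6.301 × 10⁻²³ kg·m/s.
λ = h/p = 1.05 × 10⁻¹¹ m = 10.5 pm.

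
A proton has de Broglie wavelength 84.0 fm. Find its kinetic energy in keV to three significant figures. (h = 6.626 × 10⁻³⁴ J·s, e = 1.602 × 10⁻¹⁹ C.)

KE = 116 keV

p = h/λ = 6.626 × 10⁻³⁴ / 8.400 × 10⁻¹⁴ = 7.888 × 10⁻²¹ kg·m/s.
KE = p²/(2m) = (7.888 × 10⁻²¹)² / (2 × 1.673 × 10⁻²⁷) = 1.860 × 10⁻¹⁴ J = 116 keV.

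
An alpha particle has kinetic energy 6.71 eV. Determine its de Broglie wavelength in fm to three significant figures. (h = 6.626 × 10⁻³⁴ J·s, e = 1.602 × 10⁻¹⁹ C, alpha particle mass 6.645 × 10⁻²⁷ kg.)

KE = 6.71 eV = 1.075 × 10⁻¹⁸ J.
p = √(2mKE) = √(2 × 6.645 × 10⁻²⁷ × 1.075 × 10⁻¹⁸) = 1.195 × 10⁻²² kg·m/s.
λ = h/p = 6.626 × 10⁻³⁴ / 1.195 × 10⁻²² = 5.54 × 10⁻¹² m = 5540 fm.

λ = 5540 fm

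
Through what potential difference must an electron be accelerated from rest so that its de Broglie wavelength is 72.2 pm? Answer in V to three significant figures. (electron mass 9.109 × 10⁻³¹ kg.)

V = 289 V

p = h/λ = 6.626 × 10⁻³⁴ / 7.220 × 10⁻¹¹ = 9.177 × 10⁻²⁴ kg·m/s.
KE = p²/(2m) = 4.623 × 10⁻¹⁷ J.
V = KE/e = 4.623 × 10⁻¹⁷ / (1.602 × 10⁻¹⁹) = 289 V.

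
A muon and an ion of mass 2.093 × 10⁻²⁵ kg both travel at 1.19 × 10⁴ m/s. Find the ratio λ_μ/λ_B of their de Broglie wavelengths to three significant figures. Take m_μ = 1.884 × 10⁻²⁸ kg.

λ_μ/λ_B = 1110

At fixed v, p = mv so λ = h/(mv) ∝ 1/m.
λ_μ/λ_B = m_B/m_μ = 2.093 × 10⁻²⁵/1.884 × 10⁻²⁸ = 1110.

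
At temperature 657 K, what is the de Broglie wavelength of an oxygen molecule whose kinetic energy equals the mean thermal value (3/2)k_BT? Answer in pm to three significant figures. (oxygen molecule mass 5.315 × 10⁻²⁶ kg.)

λ = 17.4 pm

KE = (3/2)k_BT = 1.5 × 1.381 × 10⁻²³ × 657 = 1.361 × 10⁻²⁰ J.
p = √(2mKE) = √(2 × 5.315 × 10⁻²⁶ × 1.361 × 10⁻²⁰) = 3.804 × 10⁻²³ kg·m/s.
λ = h/p = 1.74 × 10⁻¹¹ m = 17.4 pm.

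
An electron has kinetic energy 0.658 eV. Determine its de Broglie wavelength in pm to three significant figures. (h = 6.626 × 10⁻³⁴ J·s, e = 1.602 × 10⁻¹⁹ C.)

KE = 0.658 eV = 1.054 × 10⁻¹⁹ J.
p = √(2mKE) = √(2 × 9.109 × 10⁻³¹ × 1.054 × 10⁻¹⁹) = 4.382 × 10⁻²⁵ kg·m/s.
λ = h/p = 6.626 × 10⁻³⁴ / 4.382 × 10⁻²⁵ = 1.51 × 10⁻⁹ m = 1510 pm.

λ = 1510 pm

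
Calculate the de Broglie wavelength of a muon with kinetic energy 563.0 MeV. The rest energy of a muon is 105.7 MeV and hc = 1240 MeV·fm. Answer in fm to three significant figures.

λ = 1.88 fm

Total energy E = KE + m₀c² = 563.0 + 105.7 = 668.7 MeV.
(pc)² = E² − (m₀c²)² = (668.7)² − (105.7)² = 4.360 × 10⁵ MeV², so pc = 660.3 MeV.
λ = hc/(pc) = 1240 MeV·fm / 660.3 MeV = 1.88 fm.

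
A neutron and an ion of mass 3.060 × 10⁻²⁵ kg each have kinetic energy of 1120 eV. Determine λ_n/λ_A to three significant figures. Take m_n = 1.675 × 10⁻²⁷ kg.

At fixed KE, p = √(2mKE) so λ = h/p ∝ 1/√m.
λ_n/λ_A = √(m_A/m_n) = √(3.060 × 10⁻²⁵/1.675 × 10⁻²⁷) = √(182.7) = 13.5.

λ_n/λ_A = 13.5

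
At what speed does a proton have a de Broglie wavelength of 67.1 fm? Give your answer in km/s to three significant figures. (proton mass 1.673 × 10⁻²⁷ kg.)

p = h/λ = 6.626 × 10⁻³⁴ / 6.710 × 10⁻¹⁴ = 9.875 × 10⁻²¹ kg·m/s.
v = p/m = 9.875 × 10⁻²¹ / 1.673 × 10⁻²⁷ = 5.90 × 10⁶ m/s = 5900 km/s.

v = 5900 km/s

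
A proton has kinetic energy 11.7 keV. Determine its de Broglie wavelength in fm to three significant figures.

λ = 265 fm

KE = 11.7 keV = 1.874 × 10⁻¹⁵ J.
p = √(2mKE) = √(2 × 1.673 × 10⁻²⁷ × 1.874 × 10⁻¹⁵) = 2.504 × 10⁻²¹ kg·m/s.
λ = h/p = 6.626 × 10⁻³⁴ / 2.504 × 10⁻²¹ = 2.65 × 10⁻¹³ m = 265 fm.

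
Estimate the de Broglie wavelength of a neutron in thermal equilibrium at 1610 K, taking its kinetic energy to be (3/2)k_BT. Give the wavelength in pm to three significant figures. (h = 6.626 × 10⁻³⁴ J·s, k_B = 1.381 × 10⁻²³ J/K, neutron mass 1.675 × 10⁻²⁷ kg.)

λ = 62.7 pm

KE = (3/2)k_BT = 1.5 × 1.381 × 10⁻²³ × 1610 = 3.335 × 10⁻²⁰ J.
p = √(2mKE) = √(2 × 1.675 × 10⁻²⁷ × 3.335 × 10⁻²⁰) = 1.057 × 10⁻²³ kg·m/s.
λ = h/p = 6.27 × 10⁻¹¹ m = 62.7 pm.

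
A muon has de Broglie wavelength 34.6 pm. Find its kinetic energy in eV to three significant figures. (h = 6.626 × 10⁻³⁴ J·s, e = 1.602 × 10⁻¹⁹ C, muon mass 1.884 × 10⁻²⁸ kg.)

KE = 6.08 eV

p = h/λ = 6.626 × 10⁻³⁴ / 3.460 × 10⁻¹¹ = 1.915 × 10⁻²³ kg·m/s.
KE = p²/(2m) = (1.915 × 10⁻²³)² / (2 × 1.884 × 10⁻²⁸) = 9.733 × 10⁻¹⁹ J = 6.08 eV.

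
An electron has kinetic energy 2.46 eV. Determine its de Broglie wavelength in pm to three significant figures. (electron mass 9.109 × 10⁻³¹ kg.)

λ = 782 pm

KE = 2.46 eV = 3.941 × 10⁻¹⁹ J.
p = √(2mKE) = √(2 × 9.109 × 10⁻³¹ × 3.941 × 10⁻¹⁹) = 8.473 × 10⁻²⁵ kg·m/s.
λ = h/p = 6.626 × 10⁻³⁴ / 8.473 × 10⁻²⁵ = 7.82 × 10⁻¹⁰ m = 782 pm.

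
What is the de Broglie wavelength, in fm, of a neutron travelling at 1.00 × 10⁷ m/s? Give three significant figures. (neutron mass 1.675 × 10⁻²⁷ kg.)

λ = 39.6 fm

p = mv = 1.675 × 10⁻²⁷ × 1.00 × 10⁷ = 1.675 × 10⁻²⁰ kg·m/s.
λ = h/p = 6.626 × 10⁻³⁴ / 1.675 × 10⁻²⁰ = 3.96 × 10⁻¹⁴ m = 39.6 fm.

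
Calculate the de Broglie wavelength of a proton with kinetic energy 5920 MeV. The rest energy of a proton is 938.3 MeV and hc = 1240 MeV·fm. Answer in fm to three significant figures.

Total energy E = KE + m₀c² = 5920 + 938.3 = 6858.3 MeV.
(pc)² = E² − (m₀c²)² = (6858.3)² − (938.3)² = 4.616 × 10⁷ MeV², so pc = 6794 MeV.
λ = hc/(pc) = 1240 MeV·fm / 6794 MeV = 0.183 fm.

λ = 0.183 fm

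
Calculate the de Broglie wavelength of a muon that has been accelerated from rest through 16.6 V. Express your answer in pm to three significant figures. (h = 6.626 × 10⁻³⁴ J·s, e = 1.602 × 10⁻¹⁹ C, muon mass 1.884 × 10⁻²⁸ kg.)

λ = 20.9 pm

KE = eV = 1.602 × 10⁻¹⁹ × 16.60 = 2.659 × 10⁻¹⁸ J.
p = √(2mKE) = √(2 × 1.884 × 10⁻²⁸ × 2.659 × 10⁻¹⁸) = 3.165 × 10⁻²³ kg·m/s.
λ = h/p = 6.626 × 10⁻³⁴ / 3.165 × 10⁻²³ = 2.09 × 10⁻¹¹ m = 20.9 pm.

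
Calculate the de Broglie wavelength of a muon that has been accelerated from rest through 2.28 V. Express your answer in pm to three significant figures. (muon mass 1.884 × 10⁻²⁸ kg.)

λ = 56.5 pm

KE = eV = 1.602 × 10⁻¹⁹ × 2.280 = 3.653 × 10⁻¹⁹ J.
p = √(2mKE) = √(2 × 1.884 × 10⁻²⁸ × 3.653 × 10⁻¹⁹) = 1.173 × 10⁻²³ kg·m/s.
λ = h/p = 6.626 × 10⁻³⁴ / 1.173 × 10⁻²³ = 5.65 × 10⁻¹¹ m = 56.5 pm.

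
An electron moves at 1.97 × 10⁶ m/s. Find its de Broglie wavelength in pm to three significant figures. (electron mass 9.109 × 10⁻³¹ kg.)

p = mv = 9.109 × 10⁻³¹ × 1.97 × 10⁶ = 1.794 × 10⁻²⁴ kg·m/s.
λ = h/p = 6.626 × 10⁻³⁴ / 1.794 × 10⁻²⁴ = 3.69 × 10⁻¹⁰ m = 369 pm.

λ = 369 pm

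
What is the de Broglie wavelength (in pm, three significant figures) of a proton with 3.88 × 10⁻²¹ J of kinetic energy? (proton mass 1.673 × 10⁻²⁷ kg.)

p = √(2mKE) = √(2 × 1.673 × 10⁻²⁷ × 3.880 × 10⁻²¹) = 3.603 × 10⁻²⁴ kg·m/s.
λ = h/p = 6.626 × 10⁻³⁴ / 3.603 × 10⁻²⁴ = 1.84 × 10⁻¹⁰ m = 184 pm.

λ = 184 pm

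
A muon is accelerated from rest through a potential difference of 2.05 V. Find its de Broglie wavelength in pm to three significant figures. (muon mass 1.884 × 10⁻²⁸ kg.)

λ = 59.6 pm

KE = eV = 1.602 × 10⁻¹⁹ × 2.050 = 3.284 × 10⁻¹⁹ J.
p = √(2mKE) = √(2 × 1.884 × 10⁻²⁸ × 3.284 × 10⁻¹⁹) = 1.112 × 10⁻²³ kg·m/s.
λ = h/p = 6.626 × 10⁻³⁴ / 1.112 × 10⁻²³ = 5.96 × 10⁻¹¹ m = 59.6 pm.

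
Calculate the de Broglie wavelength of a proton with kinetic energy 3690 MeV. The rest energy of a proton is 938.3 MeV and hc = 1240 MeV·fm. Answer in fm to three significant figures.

Total energy E = KE + m₀c² = 3690 + 938.3 = 4628.3 MeV.
(pc)² = E² − (m₀c²)² = (4628.3)² − (938.3)² = 2.054 × 10⁷ MeV², so pc = 4532 MeV.
λ = hc/(pc) = 1240 MeV·fm / 4532 MeV = 0.274 fm.

λ = 0.274 fm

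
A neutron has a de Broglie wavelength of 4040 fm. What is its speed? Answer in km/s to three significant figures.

v = 97.9 km/s

p = h/λ = 6.626 × 10⁻³⁴ / 4.040 × 10⁻¹² = 1.640 × 10⁻²² kg·m/s.
v = p/m = 1.640 × 10⁻²² / 1.675 × 10⁻²⁷ = 9.79 × 10⁴ m/s = 97.9 km/s.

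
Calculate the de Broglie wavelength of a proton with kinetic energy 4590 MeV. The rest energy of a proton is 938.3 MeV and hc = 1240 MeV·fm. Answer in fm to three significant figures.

λ = 0.228 fm

Total energy E = KE + m₀c² = 4590 + 938.3 = 5528.3 MeV.
(pc)² = E² − (m₀c²)² = (5528.3)² − (938.3)² = 2.968 × 10⁷ MeV², so pc = 5448 MeV.
λ = hc/(pc) = 1240 MeV·fm / 5448 MeV = 0.228 fm.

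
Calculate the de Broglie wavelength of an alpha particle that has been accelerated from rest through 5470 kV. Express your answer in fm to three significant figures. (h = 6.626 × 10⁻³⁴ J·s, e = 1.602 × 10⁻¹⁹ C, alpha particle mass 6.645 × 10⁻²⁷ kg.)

KE = 2eV = 2 × 1.602 × 10⁻¹⁹ × 5.470 × 10⁶ = 1.753 × 10⁻¹² J.
p = √(2mKE) = √(2 × 6.645 × 10⁻²⁷ × 1.753 × 10⁻¹²) = 1.526 × 10⁻¹⁹ kg·m/s.
λ = h/p = 6.626 × 10⁻³⁴ / 1.526 × 10⁻¹⁹ = 4.34 × 10⁻¹⁵ m = 4.34 fm.

λ = 4.34 fm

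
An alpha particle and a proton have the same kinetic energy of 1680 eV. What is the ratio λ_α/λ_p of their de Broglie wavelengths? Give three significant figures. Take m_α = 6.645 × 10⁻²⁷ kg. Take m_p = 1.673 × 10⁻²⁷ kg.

λ_α/λ_p = 0.502

At fixed KE, p = √(2mKE) so λ = h/p ∝ 1/√m.
λ_α/λ_p = √(m_p/m_α) = √(1.673 × 10⁻²⁷/6.645 × 10⁻²⁷) = √(0.2518) = 0.502.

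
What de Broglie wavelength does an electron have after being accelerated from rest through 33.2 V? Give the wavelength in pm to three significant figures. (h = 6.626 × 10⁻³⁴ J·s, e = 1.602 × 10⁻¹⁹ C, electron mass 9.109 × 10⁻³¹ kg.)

KE = eV = 1.602 × 10⁻¹⁹ × 33.20 = 5.319 × 10⁻¹⁸ J.
p = √(2mKE) = √(2 × 9.109 × 10⁻³¹ × 5.319 × 10⁻¹⁸) = 3.113 × 10⁻²⁴ kg·m/s.
λ = h/p = 6.626 × 10⁻³⁴ / 3.113 × 10⁻²⁴ = 2.13 × 10⁻¹⁰ m = 213 pm.

λ = 213 pm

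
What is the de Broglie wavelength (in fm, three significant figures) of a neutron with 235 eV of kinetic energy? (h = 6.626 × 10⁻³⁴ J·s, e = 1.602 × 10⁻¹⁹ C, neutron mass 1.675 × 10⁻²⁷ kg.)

KE = 235 eV = 3.765 × 10⁻¹⁷ J.
p = √(2mKE) = √(2 × 1.675 × 10⁻²⁷ × 3.765 × 10⁻¹⁷) = 3.551 × 10⁻²² kg·m/s.
λ = h/p = 6.626 × 10⁻³⁴ / 3.551 × 10⁻²² = 1.87 × 10⁻¹² m = 1870 fm.

λ = 1870 fm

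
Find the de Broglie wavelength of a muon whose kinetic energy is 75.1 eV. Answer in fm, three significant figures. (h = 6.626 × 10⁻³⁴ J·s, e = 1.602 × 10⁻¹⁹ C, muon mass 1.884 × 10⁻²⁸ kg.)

λ = 9840 fm

KE = 75.1 eV = 1.203 × 10⁻¹⁷ J.
p = √(2mKE) = √(2 × 1.884 × 10⁻²⁸ × 1.203 × 10⁻¹⁷) = 6.733 × 10⁻²³ kg·m/s.
λ = h/p = 6.626 × 10⁻³⁴ / 6.733 × 10⁻²³ = 9.84 × 10⁻¹² m = 9840 fm.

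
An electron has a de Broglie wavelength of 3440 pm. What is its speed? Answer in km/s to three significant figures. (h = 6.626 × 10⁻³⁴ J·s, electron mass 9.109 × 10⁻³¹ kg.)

p = h/λ = 6.626 × 10⁻³⁴ / 3.440 × 10⁻⁹ = 1.926 × 10⁻²⁵ kg·m/s.
v = p/m = 1.926 × 10⁻²⁵ / 9.109 × 10⁻³¹ = 2.11 × 10⁵ m/s = 211 km/s.

v = 211 km/s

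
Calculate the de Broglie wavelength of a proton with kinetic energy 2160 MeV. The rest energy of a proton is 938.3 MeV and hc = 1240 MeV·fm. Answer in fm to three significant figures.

λ = 0.420 fm

Total energy E = KE + m₀c² = 2160 + 938.3 = 3098.3 MeV.
(pc)² = E² − (m₀c²)² = (3098.3)² − (938.3)² = 8.719 × 10⁶ MeV², so pc = 2953 MeV.
λ = hc/(pc) = 1240 MeV·fm / 2953 MeV = 0.420 fm.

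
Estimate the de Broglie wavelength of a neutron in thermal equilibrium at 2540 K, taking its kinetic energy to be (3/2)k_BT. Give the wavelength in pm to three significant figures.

KE = (3/2)k_BT = 1.5 × 1.381 × 10⁻²³ × 2540 = 5.262 × 10⁻²⁰ J.
p = √(2mKE) = √(2 × 1.675 × 10⁻²⁷ × 5.262 × 10⁻²⁰) = 1.328 × 10⁻²³ kg·m/s.
λ = h/p = 4.99 × 10⁻¹¹ m = 49.9 pm.

λ = 49.9 pm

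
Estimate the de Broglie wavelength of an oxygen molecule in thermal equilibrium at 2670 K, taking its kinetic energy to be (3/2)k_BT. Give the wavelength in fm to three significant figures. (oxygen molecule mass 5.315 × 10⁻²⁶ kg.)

λ = 8640 fm

KE = (3/2)k_BT = 1.5 × 1.381 × 10⁻²³ × 2670 = 5.531 × 10⁻²⁰ J.
p = √(2mKE) = √(2 × 5.315 × 10⁻²⁶ × 5.531 × 10⁻²⁰) = 7.668 × 10⁻²³ kg·m/s.
λ = h/p = 8.64 × 10⁻¹² m = 8640 fm.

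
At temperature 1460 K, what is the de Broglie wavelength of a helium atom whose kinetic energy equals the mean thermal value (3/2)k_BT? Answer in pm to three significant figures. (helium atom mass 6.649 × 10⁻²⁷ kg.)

KE = (3/2)k_BT = 1.5 × 1.381 × 10⁻²³ × 1460 = 3.024 × 10⁻²⁰ J.
p = √(2mKE) = √(2 × 6.649 × 10⁻²⁷ × 3.024 × 10⁻²⁰) = 2.005 × 10⁻²³ kg·m/s.
λ = h/p = 3.30 × 10⁻¹¹ m = 33.0 pm.

λ = 33.0 pm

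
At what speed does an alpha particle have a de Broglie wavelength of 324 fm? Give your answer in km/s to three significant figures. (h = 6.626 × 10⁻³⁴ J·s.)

p = h/λ = 6.626 × 10⁻³⁴ / 3.240 × 10⁻¹³ = 2.045 × 10⁻²¹ kg·m/s.
v = p/m = 2.045 × 10⁻²¹ / 6.645 × 10⁻²⁷ = 3.08 × 10⁵ m/s = 308 km/s.

v = 308 km/s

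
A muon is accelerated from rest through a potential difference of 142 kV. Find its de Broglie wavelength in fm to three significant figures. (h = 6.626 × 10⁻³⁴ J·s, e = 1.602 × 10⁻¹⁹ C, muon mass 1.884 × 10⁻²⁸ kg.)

KE = eV = 1.602 × 10⁻¹⁹ × 1.420 × 10⁵ = 2.275 × 10⁻¹⁴ J.
p = √(2mKE) = √(2 × 1.884 × 10⁻²⁸ × 2.275 × 10⁻¹⁴) = 2.928 × 10⁻²¹ kg·m/s.
λ = h/p = 6.626 × 10⁻³⁴ / 2.928 × 10⁻²¹ = 2.26 × 10⁻¹³ m = 226 fm.

λ = 226 fm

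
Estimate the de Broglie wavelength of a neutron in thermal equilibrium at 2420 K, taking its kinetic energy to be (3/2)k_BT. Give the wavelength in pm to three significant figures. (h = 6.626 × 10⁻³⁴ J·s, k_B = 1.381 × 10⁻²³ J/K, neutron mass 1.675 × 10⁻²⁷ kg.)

λ = 51.1 pm

KE = (3/2)k_BT = 1.5 × 1.381 × 10⁻²³ × 2420 = 5.013 × 10⁻²⁰ J.
p = √(2mKE) = √(2 × 1.675 × 10⁻²⁷ × 5.013 × 10⁻²⁰) = 1.296 × 10⁻²³ kg·m/s.
λ = h/p = 5.11 × 10⁻¹¹ m = 51.1 pm.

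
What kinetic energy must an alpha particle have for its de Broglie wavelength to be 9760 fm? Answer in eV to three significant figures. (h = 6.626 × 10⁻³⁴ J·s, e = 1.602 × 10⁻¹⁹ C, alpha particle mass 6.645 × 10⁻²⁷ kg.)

p = h/λ = 6.626 × 10⁻³⁴ / 9.760 × 10⁻¹² = 6.789 × 10⁻²³ kg·m/s.
KE = p²/(2m) = (6.789 × 10⁻²³)² / (2 × 6.645 × 10⁻²⁷) = 3.468 × 10⁻¹⁹ J = 2.16 eV.

KE = 2.16 eV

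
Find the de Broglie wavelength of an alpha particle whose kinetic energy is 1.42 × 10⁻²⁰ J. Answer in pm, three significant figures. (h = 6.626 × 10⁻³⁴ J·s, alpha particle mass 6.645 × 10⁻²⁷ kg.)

p = √(2mKE) = √(2 × 6.645 × 10⁻²⁷ × 1.420 × 10⁻²⁰) = 1.374 × 10⁻²³ kg·m/s.
λ = h/p = 6.626 × 10⁻³⁴ / 1.374 × 10⁻²³ = 4.82 × 10⁻¹¹ m = 48.2 pm.

λ = 48.2 pm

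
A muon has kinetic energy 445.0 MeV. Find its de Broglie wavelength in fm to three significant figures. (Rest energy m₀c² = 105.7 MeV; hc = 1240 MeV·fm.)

λ = 2.29 fm

Total energy E = KE + m₀c² = 445.0 + 105.7 = 550.7 MeV.
(pc)² = E² − (m₀c²)² = (550.7)² − (105.7)² = 2.921 × 10⁵ MeV², so pc = 540.5 MeV.
λ = hc/(pc) = 1240 MeV·fm / 540.5 MeV = 2.29 fm.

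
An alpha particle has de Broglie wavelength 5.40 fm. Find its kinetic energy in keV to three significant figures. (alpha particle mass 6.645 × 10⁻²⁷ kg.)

p = h/λ = 6.626 × 10⁻³⁴ / 5.400 × 10⁻¹⁵ = 1.227 × 10⁻¹⁹ kg·m/s.
KE = p²/(2m) = (1.227 × 10⁻¹⁹)² / (2 × 6.645 × 10⁻²⁷) = 1.133 × 10⁻¹² J = 7070 keV.

KE = 7070 keV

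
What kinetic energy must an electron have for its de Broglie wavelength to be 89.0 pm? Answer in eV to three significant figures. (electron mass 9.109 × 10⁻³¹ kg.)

p = h/λ = 6.626 × 10⁻³⁴ / 8.900 × 10⁻¹¹ = 7.445 × 10⁻²⁴ kg·m/s.
KE = p²/(2m) = (7.445 × 10⁻²⁴)² / (2 × 9.109 × 10⁻³¹) = 3.042 × 10⁻¹⁷ J = 190 eV.

KE = 190 eV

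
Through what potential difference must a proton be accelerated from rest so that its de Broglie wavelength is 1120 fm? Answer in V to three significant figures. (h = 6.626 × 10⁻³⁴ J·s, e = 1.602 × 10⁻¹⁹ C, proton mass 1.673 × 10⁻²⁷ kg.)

V = 653 V

p = h/λ = 6.626 × 10⁻³⁴ / 1.120 × 10⁻¹² = 5.916 × 10⁻²² kg·m/s.
KE = p²/(2m) = 1.046 × 10⁻¹⁶ J.
V = KE/e = 1.046 × 10⁻¹⁶ / (1.602 × 10⁻¹⁹) = 653 V.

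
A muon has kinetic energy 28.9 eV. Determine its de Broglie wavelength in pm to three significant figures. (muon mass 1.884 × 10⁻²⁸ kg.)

λ = 15.9 pm

KE = 28.9 eV = 4.630 × 10⁻¹⁸ J.
p = √(2mKE) = √(2 × 1.884 × 10⁻²⁸ × 4.630 × 10⁻¹⁸) = 4.177 × 10⁻²³ kg·m/s.
λ = h/p = 6.626 × 10⁻³⁴ / 4.177 × 10⁻²³ = 1.59 × 10⁻¹¹ m = 15.9 pm.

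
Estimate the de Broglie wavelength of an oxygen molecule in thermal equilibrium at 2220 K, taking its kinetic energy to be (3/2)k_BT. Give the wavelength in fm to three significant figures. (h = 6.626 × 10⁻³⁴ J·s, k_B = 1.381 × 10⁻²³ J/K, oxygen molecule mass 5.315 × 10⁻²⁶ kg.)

KE = (3/2)k_BT = 1.5 × 1.381 × 10⁻²³ × 2220 = 4.599 × 10⁻²⁰ J.
p = √(2mKE) = √(2 × 5.315 × 10⁻²⁶ × 4.599 × 10⁻²⁰) = 6.992 × 10⁻²³ kg·m/s.
λ = h/p = 9.48 × 10⁻¹² m = 9480 fm.

λ = 9480 fm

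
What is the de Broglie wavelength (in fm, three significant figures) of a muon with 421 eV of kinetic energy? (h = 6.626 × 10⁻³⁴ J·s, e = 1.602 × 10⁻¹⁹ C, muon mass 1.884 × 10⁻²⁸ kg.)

KE = 421 eV = 6.744 × 10⁻¹⁷ J.
p = √(2mKE) = √(2 × 1.884 × 10⁻²⁸ × 6.744 × 10⁻¹⁷) = 1.594 × 10⁻²² kg·m/s.
λ = h/p = 6.626 × 10⁻³⁴ / 1.594 × 10⁻²² = 4.16 × 10⁻¹² m = 4160 fm.

λ = 4160 fm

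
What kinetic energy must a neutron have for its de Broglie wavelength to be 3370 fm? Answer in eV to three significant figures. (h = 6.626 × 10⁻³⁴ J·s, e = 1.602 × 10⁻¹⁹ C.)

p = h/λ = 6.626 × 10⁻³⁴ / 3.370 × 10⁻¹² = 1.966 × 10⁻²² kg·m/s.
KE = p²/(2m) = (1.966 × 10⁻²²)² / (2 × 1.675 × 10⁻²⁷) = 1.154 × 10⁻¹⁷ J = 72.0 eV.

KE = 72.0 eV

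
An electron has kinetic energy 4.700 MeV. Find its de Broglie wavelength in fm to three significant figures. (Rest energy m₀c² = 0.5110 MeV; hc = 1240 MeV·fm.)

λ = 239 fm

Total energy E = KE + m₀c² = 4.700 + 0.5110 = 5.2110 MeV.
(pc)² = E² − (m₀c²)² = (5.2110)² − (0.5110)² = 26.89 MeV², so pc = 5.186 MeV.
λ = hc/(pc) = 1240 MeV·fm / 5.186 MeV = 239 fm.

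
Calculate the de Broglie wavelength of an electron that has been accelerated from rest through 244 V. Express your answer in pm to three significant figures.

λ = 78.5 pm

KE = eV = 1.602 × 10⁻¹⁹ × 244.0 = 3.909 × 10⁻¹⁷ J.
p = √(2mKE) = √(2 × 9.109 × 10⁻³¹ × 3.909 × 10⁻¹⁷) = 8.439 × 10⁻²⁴ kg·m/s.
λ = h/p = 6.626 × 10⁻³⁴ / 8.439 × 10⁻²⁴ = 7.85 × 10⁻¹¹ m = 78.5 pm.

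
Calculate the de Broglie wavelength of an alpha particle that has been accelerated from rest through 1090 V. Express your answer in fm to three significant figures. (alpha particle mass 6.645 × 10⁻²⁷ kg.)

λ = 308 fm

KE = 2eV = 2 × 1.602 × 10⁻¹⁹ × 1090 = 3.492 × 10⁻¹⁶ J.
p = √(2mKE) = √(2 × 6.645 × 10⁻²⁷ × 3.492 × 10⁻¹⁶) = 2.154 × 10⁻²¹ kg·m/s.
λ = h/p = 6.626 × 10⁻³⁴ / 2.154 × 10⁻²¹ = 3.08 × 10⁻¹³ m = 308 fm.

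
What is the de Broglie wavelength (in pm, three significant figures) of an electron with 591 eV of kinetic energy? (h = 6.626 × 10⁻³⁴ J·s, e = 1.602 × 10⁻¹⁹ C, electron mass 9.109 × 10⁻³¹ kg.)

KE = 591 eV = 9.468 × 10⁻¹⁷ J.
p = √(2mKE) = √(2 × 9.109 × 10⁻³¹ × 9.468 × 10⁻¹⁷) = 1.313 × 10⁻²³ kg·m/s.
λ = h/p = 6.626 × 10⁻³⁴ / 1.313 × 10⁻²³ = 5.05 × 10⁻¹¹ m = 50.5 pm.

λ = 50.5 pm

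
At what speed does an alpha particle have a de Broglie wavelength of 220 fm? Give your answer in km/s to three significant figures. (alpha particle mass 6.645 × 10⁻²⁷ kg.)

v = 453 km/s

p = h/λ = 6.626 × 10⁻³⁴ / 2.200 × 10⁻¹³ = 3.012 × 10⁻²¹ kg·m/s.
v = p/m = 3.012 × 10⁻²¹ / 6.645 × 10⁻²⁷ = 4.53 × 10⁵ m/s = 453 km/s.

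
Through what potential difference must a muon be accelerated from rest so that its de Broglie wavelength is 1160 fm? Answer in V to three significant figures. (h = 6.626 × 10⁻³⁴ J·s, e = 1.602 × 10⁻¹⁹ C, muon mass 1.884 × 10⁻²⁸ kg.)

V = 5410 V

p = h/λ = 6.626 × 10⁻³⁴ / 1.160 × 10⁻¹² = 5.712 × 10⁻²² kg·m/s.
KE = p²/(2m) = 8.659 × 10⁻¹⁶ J.
V = KE/e = 8.659 × 10⁻¹⁶ / (1.602 × 10⁻¹⁹) = 5410 V.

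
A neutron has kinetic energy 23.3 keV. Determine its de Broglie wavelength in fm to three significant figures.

λ = 187 fm

KE = 23.3 keV = 3.733 × 10⁻¹⁵ J.
p = √(2mKE) = √(2 × 1.675 × 10⁻²⁷ × 3.733 × 10⁻¹⁵) = 3.536 × 10⁻²¹ kg·m/s.
λ = h/p = 6.626 × 10⁻³⁴ / 3.536 × 10⁻²¹ = 1.87 × 10⁻¹³ m = 187 fm.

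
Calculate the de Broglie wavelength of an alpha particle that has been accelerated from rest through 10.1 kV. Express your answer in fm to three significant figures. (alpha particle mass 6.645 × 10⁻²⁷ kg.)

λ = 101 fm

KE = 2eV = 2 × 1.602 × 10⁻¹⁹ × 1.010 × 10⁴ = 3.236 × 10⁻¹⁵ J.
p = √(2mKE) = √(2 × 6.645 × 10⁻²⁷ × 3.236 × 10⁻¹⁵) = 6.558 × 10⁻²¹ kg·m/s.
λ = h/p = 6.626 × 10⁻³⁴ / 6.558 × 10⁻²¹ = 1.01 × 10⁻¹³ m = 101 fm.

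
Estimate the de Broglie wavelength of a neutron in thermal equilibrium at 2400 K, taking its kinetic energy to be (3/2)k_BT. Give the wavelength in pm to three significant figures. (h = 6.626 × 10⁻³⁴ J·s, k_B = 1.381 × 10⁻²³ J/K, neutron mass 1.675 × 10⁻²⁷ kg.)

KE = (3/2)k_BT = 1.5 × 1.381 × 10⁻²³ × 2400 = 4.972 × 10⁻²⁰ J.
p = √(2mKE) = √(2 × 1.675 × 10⁻²⁷ × 4.972 × 10⁻²⁰) = 1.291 × 10⁻²³ kg·m/s.
λ = h/p = 5.13 × 10⁻¹¹ m = 51.3 pm.

λ = 51.3 pm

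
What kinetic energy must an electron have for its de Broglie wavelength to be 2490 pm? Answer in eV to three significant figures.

KE = 0.243 eV

p = h/λ = 6.626 × 10⁻³⁴ / 2.490 × 10⁻⁹ = 2.661 × 10⁻²⁵ kg·m/s.
KE = p²/(2m) = (2.661 × 10⁻²⁵)² / (2 × 9.109 × 10⁻³¹) = 3.887 × 10⁻²⁰ J = 0.243 eV.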